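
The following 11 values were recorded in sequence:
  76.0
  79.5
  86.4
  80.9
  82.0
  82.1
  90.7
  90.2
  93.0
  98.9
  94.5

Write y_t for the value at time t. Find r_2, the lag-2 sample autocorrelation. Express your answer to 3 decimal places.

0.298

Mean ȳ = (76.0 + 79.5 + 86.4 + 80.9 + 82.0 + 82.1 + 90.7 + 90.2 + 93.0 + 98.9 + 94.5)/11 = 86.7455
Numerator Σ_{t=1}^{9}(y_t−ȳ)(y_{t+2}−ȳ) = 155.2686
Denominator Σ(y_t−ȳ)² = 520.9073
r_2 = 155.2686 / 520.9073 = 0.298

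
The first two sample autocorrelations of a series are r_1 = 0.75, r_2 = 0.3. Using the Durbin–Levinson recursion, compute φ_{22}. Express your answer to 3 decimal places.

φ_{22} = (r_2 − r_1²) / (1 − r_1²)
r_1² = (0.75)² = 0.5625
Numerator = 0.3 − 0.5625 = -0.2625; denominator = 1 − 0.5625 = 0.4375
φ_{22} = -0.2625 / 0.4375 = -0.600

-0.600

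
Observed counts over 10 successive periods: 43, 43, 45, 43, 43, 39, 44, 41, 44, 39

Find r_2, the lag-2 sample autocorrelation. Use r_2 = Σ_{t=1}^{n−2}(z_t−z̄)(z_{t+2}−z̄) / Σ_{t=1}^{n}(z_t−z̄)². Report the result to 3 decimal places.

Mean z̄ = (43 + 43 + 45 + 43 + 43 + 39 + 44 + 41 + 44 + 39)/10 = 42.4000
Numerator Σ_{t=1}^{8}(z_t−z̄)(z_{t+2}−z̄) = 14.4800
Denominator Σ(z_t−z̄)² = 38.4000
r_2 = 14.4800 / 38.4000 = 0.377

0.377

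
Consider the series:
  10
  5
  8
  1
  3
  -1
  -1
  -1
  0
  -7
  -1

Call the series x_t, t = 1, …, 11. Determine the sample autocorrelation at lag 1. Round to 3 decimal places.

Mean x̄ = (10 + 5 + 8 + 1 + 3 − 1 − 1 − 1 + 0 − 7 − 1)/11 = 1.4545
Numerator Σ_{t=1}^{10}(x_t−x̄)(x_{t+1}−x̄) = 94.7025
Denominator Σ(x_t−x̄)² = 228.7273
r_1 = 94.7025 / 228.7273 = 0.414

0.414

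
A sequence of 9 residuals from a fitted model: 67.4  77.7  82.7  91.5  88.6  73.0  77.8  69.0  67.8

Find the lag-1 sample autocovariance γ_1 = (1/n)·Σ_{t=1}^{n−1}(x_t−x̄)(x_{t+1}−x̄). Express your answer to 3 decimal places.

28.858

Mean x̄ = (67.4 + 77.7 + 82.7 + 91.5 + 88.6 + 73.0 + 77.8 + 69.0 + 67.8)/9 = 77.2778
Σ_{t=1}^{8}(x_t−x̄)(x_{t+1}−x̄) = 259.7262
γ_1 = 259.7262 / 9 = 28.858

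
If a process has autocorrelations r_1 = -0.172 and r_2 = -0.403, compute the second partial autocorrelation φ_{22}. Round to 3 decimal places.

φ_{22} = (r_2 − r_1²) / (1 − r_1²)
r_1² = (-0.172)² = 0.029584
Numerator = -0.403 − 0.0296 = -0.4326; denominator = 1 − 0.0296 = 0.9704
φ_{22} = -0.4326 / 0.9704 = -0.446

-0.446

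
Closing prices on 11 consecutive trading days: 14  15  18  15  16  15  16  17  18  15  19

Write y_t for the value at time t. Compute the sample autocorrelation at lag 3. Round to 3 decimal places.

Mean ȳ = (14 + 15 + 18 + 15 + 16 + 15 + 16 + 17 + 18 + 15 + 19)/11 = 16.1818
Numerator Σ_{t=1}^{8}(y_t−ȳ)(y_{t+3}−ȳ) = 1.0826
Denominator Σ(y_t−ȳ)² = 25.6364
r_3 = 1.0826 / 25.6364 = 0.042

0.042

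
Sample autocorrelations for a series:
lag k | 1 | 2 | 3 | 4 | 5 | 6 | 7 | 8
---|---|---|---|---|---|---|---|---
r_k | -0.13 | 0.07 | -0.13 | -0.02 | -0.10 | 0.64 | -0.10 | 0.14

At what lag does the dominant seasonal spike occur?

6

The largest autocorrelation is r_6 = 0.64; the remaining lags stay at or below 0.14.
The dominant spike at lag 6 indicates a seasonal period of 6.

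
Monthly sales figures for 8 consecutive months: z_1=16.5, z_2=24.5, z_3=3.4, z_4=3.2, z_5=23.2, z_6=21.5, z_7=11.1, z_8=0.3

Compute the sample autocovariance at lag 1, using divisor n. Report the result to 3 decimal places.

2.373

Mean z̄ = (16.5 + 24.5 + 3.4 + 3.2 + 23.2 + 21.5 + 11.1 + 0.3)/8 = 12.9625
Deviations: 3.5375, 11.5375, -9.5625, -9.7625, 10.2375, 8.5375, -1.8625, -12.6625
Σ_{t=1}^{7}(z_t−z̄)(z_{t+1}−z̄) = 18.9823
γ_1 = 18.9823 / 8 = 2.373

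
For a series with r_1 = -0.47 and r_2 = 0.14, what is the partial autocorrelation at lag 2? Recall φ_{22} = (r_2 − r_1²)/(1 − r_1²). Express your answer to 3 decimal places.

-0.104

φ_{22} = (r_2 − r_1²) / (1 − r_1²)
r_1² = (-0.47)² = 0.2209
Numerator = 0.14 − 0.2209 = -0.0809; denominator = 1 − 0.2209 = 0.7791
φ_{22} = -0.0809 / 0.7791 = -0.104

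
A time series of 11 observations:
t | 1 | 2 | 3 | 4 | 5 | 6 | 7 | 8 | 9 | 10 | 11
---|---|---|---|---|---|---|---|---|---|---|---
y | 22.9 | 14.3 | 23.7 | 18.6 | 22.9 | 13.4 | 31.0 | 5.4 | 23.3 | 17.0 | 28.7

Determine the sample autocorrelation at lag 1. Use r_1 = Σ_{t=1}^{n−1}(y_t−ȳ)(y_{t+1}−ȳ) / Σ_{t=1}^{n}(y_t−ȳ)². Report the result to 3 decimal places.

-0.710

Mean ȳ = (22.9 + 14.3 + 23.7 + 18.6 + 22.9 + 13.4 + 31.0 + 5.4 + 23.3 + 17.0 + 28.7)/11 = 20.1091
Numerator Σ_{t=1}^{10}(y_t−ȳ)(y_{t+1}−ȳ) = -382.2574
Denominator Σ(y_t−ȳ)² = 538.1291
r_1 = -382.2574 / 538.1291 = -0.710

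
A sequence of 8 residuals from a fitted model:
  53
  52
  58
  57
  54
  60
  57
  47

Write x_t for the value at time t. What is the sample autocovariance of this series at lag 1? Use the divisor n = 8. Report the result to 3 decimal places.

Mean x̄ = (53 + 52 + 58 + 57 + 54 + 60 + 57 + 47)/8 = 54.7500
Deviations: -1.7500, -2.7500, 3.2500, 2.2500, -0.7500, 5.2500, 2.2500, -7.7500
Σ_{t=1}^{7}(x_t−x̄)(x_{t+1}−x̄) = -8.0625
γ_1 = -8.0625 / 8 = -1.008

-1.008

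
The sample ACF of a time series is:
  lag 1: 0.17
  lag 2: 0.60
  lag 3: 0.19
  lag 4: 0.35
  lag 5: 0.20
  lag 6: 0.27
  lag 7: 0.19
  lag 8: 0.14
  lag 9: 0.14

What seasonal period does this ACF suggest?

The largest autocorrelation is r_2 = 0.60, with weaker echoes at lags 4 (0.35) and 6 (0.27); the remaining lags stay at or below 0.20.
The dominant spike at lag 2 indicates a seasonal period of 2.

2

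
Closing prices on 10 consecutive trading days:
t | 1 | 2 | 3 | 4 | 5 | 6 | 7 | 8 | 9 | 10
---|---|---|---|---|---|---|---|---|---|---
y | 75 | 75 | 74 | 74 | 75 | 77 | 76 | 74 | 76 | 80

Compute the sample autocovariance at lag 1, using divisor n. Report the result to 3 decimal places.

Mean ȳ = (75 + 75 + 74 + 74 + 75 + 77 + 76 + 74 + 76 + 80)/10 = 75.6000
Σ_{t=1}^{9}(y_t−ȳ)(y_{t+1}−ȳ) = 5.0400
γ_1 = 5.0400 / 10 = 0.504

0.504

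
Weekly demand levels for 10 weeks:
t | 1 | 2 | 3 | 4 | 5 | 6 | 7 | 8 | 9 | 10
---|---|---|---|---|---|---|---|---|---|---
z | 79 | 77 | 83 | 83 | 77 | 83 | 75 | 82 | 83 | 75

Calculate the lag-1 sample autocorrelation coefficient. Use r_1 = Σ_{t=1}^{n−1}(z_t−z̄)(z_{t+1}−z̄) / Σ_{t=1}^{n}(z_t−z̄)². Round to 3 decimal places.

-0.446

Mean z̄ = (79 + 77 + 83 + 83 + 77 + 83 + 75 + 82 + 83 + 75)/10 = 79.7000
Numerator Σ_{t=1}^{9}(z_t−z̄)(z_{t+1}−z̄) = -48.1900
Denominator Σ(z_t−z̄)² = 108.1000
r_1 = -48.1900 / 108.1000 = -0.446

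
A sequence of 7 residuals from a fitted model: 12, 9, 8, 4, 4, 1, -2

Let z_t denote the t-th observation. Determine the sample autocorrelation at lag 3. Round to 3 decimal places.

-0.113

Mean z̄ = (12 + 9 + 8 + 4 + 4 + 1 − 2)/7 = 5.1429
Deviations from mean: 6.8571, 3.8571, 2.8571, -1.1429, -1.1429, -4.1429, -7.1429
Σ(z_t−z̄)(z_{t+3}−z̄) = (-7.8367) + (-4.4082) + (-11.8367) + (8.1633) = -15.9184
Denominator Σ(z_t−z̄)² = 140.8571
r_3 = -15.9184 / 140.8571 = -0.113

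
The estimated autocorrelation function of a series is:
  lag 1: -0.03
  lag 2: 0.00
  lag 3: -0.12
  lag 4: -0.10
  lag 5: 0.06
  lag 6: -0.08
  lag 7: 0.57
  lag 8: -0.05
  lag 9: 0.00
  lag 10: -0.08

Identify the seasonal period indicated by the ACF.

The largest autocorrelation is r_7 = 0.57; the remaining lags stay at or below 0.06.
The dominant spike at lag 7 indicates a seasonal period of 7.

7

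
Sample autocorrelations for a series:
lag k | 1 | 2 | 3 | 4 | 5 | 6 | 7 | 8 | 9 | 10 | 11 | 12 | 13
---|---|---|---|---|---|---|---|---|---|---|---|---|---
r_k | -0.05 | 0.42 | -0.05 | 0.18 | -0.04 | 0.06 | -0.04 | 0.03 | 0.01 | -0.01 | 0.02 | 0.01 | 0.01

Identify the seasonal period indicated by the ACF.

2

The largest autocorrelation is r_2 = 0.42, with a weaker echo at lag 4 (0.18); the remaining lags stay at or below 0.06.
The dominant spike at lag 2 indicates a seasonal period of 2.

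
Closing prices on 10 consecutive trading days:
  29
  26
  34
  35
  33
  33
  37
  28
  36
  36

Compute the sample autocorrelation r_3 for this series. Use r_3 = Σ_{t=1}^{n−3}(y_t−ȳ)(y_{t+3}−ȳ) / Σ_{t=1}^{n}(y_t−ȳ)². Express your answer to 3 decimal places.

Mean ȳ = (29 + 26 + 34 + 35 + 33 + 33 + 37 + 28 + 36 + 36)/10 = 32.7000
Numerator Σ_{t=1}^{7}(y_t−ȳ)(y_{t+3}−ȳ) = 13.5300
Denominator Σ(y_t−ȳ)² = 128.1000
r_3 = 13.5300 / 128.1000 = 0.106

0.106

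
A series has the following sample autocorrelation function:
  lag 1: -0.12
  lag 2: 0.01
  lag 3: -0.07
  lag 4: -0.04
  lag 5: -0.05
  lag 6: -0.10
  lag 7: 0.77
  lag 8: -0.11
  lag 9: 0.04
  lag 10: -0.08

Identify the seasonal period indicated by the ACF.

The largest autocorrelation is r_7 = 0.77; the remaining lags stay at or below 0.04.
The dominant spike at lag 7 indicates a seasonal period of 7.

7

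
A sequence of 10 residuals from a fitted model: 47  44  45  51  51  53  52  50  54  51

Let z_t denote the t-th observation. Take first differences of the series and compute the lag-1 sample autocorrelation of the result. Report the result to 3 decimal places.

First differences Δz: -3, 1, 6, 0, 2, -1, -2, 4, -3
Mean of differences = 0.4444
Numerator Σ(Δz_t−Δz̄)(Δz_{t+1}−Δz̄) = -21.6420
Denominator Σ(Δz_t−Δz̄)² = 78.2222
r_1(Δz) = -21.6420 / 78.2222 = -0.277

-0.277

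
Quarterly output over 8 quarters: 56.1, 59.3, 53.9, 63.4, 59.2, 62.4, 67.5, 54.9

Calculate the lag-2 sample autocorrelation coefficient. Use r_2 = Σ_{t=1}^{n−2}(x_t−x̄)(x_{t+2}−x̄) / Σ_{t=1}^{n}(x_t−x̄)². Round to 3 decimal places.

Mean x̄ = (56.1 + 59.3 + 53.9 + 63.4 + 59.2 + 62.4 + 67.5 + 54.9)/8 = 59.5875
Deviations from mean: -3.4875, -0.2875, -5.6875, 3.8125, -0.3875, 2.8125, 7.9125, -4.6875
Numerator Σ_{t=1}^{6}(x_t−x̄)(x_{t+2}−x̄) = 15.4159
Denominator Σ(x_t−x̄)² = 151.7688
r_2 = 15.4159 / 151.7688 = 0.102

0.102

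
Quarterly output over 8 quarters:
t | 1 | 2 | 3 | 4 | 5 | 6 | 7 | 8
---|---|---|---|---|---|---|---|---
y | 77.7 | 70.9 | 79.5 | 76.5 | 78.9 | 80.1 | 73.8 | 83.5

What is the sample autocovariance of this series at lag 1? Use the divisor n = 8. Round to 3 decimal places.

Mean ȳ = (77.7 + 70.9 + 79.5 + 76.5 + 78.9 + 80.1 + 73.8 + 83.5)/8 = 77.6125
Deviations: 0.0875, -6.7125, 1.8875, -1.1125, 1.2875, 2.4875, -3.8125, 5.8875
Σ_{t=1}^{7}(y_t−ȳ)(y_{t+1}−ȳ) = -45.5164
γ_1 = -45.5164 / 8 = -5.690

-5.690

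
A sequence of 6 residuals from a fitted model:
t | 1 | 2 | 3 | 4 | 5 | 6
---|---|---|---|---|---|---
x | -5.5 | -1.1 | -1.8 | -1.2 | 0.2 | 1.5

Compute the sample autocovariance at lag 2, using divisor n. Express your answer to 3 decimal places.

Mean x̄ = (-5.5 − 1.1 − 1.8 − 1.2 + 0.2 + 1.5)/6 = -1.3167
Σ_{t=1}^{4}(x_t−x̄)(x_{t+2}−x̄) = 1.6428
γ_2 = 1.6428 / 6 = 0.274

0.274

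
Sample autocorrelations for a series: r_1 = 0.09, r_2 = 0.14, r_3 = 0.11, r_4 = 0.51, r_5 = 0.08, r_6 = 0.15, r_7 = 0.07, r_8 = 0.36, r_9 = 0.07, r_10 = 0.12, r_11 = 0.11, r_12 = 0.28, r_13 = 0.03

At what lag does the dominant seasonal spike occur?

The largest autocorrelation is r_4 = 0.51, with weaker echoes at lags 8 (0.36) and 12 (0.28); the remaining lags stay at or below 0.15.
The dominant spike at lag 4 indicates a seasonal period of 4.

4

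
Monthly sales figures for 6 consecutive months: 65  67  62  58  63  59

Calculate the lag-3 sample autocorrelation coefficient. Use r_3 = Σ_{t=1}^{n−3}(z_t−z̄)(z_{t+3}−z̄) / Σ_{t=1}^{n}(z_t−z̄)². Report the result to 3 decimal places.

-0.124

Mean z̄ = (65 + 67 + 62 + 58 + 63 + 59)/6 = 62.3333
Σ(z_t−z̄)(z_{t+3}−z̄) = (-11.5556) + (3.1111) + (1.1111) = -7.3333
Denominator Σ(z_t−z̄)² = 59.3333
r_3 = -7.3333 / 59.3333 = -0.124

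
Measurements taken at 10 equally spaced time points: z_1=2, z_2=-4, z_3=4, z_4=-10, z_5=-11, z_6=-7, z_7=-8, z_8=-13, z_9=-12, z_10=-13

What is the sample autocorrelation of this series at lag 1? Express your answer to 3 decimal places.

0.312

Mean z̄ = (2 − 4 + 4 − 10 − 11 − 7 − 8 − 13 − 12 − 13)/10 = -7.2000
Numerator Σ_{t=1}^{9}(z_t−z̄)(z_{t+1}−z̄) = 103.9600
Denominator Σ(z_t−z̄)² = 333.6000
r_1 = 103.9600 / 333.6000 = 0.312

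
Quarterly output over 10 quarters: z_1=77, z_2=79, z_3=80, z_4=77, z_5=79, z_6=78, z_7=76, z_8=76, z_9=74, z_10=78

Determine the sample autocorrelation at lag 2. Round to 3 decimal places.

Mean z̄ = (77 + 79 + 80 + 77 + 79 + 78 + 76 + 76 + 74 + 78)/10 = 77.4000
Numerator Σ_{t=1}^{8}(z_t−z̄)(z_{t+2}−z̄) = 3.0800
Denominator Σ(z_t−z̄)² = 28.4000
r_2 = 3.0800 / 28.4000 = 0.108

0.108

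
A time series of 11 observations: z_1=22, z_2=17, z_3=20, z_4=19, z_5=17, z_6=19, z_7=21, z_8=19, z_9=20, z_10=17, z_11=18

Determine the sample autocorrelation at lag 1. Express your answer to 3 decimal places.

-0.286

Mean z̄ = (22 + 17 + 20 + 19 + 17 + 19 + 21 + 19 + 20 + 17 + 18)/11 = 19.0000
Numerator Σ_{t=1}^{10}(z_t−z̄)(z_{t+1}−z̄) = -8.0000
Denominator Σ(z_t−z̄)² = 28.0000
r_1 = -8.0000 / 28.0000 = -0.286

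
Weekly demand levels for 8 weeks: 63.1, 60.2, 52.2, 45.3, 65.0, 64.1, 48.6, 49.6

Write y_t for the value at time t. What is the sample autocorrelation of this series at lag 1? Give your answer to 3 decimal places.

0.042

Mean ȳ = (63.1 + 60.2 + 52.2 + 45.3 + 65.0 + 64.1 + 48.6 + 49.6)/8 = 56.0125
Σ(y_t−ȳ)(y_{t+1}−ȳ) = (29.6789) + (-15.9648) + (40.8414) + (-96.2786) + (72.6864) + (-59.9486) + (47.5327) = 18.5473
Denominator Σ(y_t−ȳ)² = 439.3088
r_1 = 18.5473 / 439.3088 = 0.042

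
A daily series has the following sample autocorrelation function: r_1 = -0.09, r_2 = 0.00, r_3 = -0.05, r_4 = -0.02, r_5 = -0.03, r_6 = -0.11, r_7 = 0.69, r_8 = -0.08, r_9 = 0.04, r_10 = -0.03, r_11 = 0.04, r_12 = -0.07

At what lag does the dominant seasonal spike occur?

7

The largest autocorrelation is r_7 = 0.69; the remaining lags stay at or below 0.04.
The dominant spike at lag 7 indicates a seasonal period of 7.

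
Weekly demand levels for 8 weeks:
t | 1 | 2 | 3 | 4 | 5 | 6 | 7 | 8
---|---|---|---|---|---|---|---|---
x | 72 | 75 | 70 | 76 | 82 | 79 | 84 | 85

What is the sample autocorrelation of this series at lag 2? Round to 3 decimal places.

0.234

Mean x̄ = (72 + 75 + 70 + 76 + 82 + 79 + 84 + 85)/8 = 77.8750
Deviations from mean: -5.8750, -2.8750, -7.8750, -1.8750, 4.1250, 1.1250, 6.1250, 7.1250
Σ(x_t−x̄)(x_{t+2}−x̄) = (46.2656) + (5.3906) + (-32.4844) + (-2.1094) + (25.2656) + (8.0156) = 50.3438
Denominator Σ(x_t−x̄)² = 214.8750
r_2 = 50.3438 / 214.8750 = 0.234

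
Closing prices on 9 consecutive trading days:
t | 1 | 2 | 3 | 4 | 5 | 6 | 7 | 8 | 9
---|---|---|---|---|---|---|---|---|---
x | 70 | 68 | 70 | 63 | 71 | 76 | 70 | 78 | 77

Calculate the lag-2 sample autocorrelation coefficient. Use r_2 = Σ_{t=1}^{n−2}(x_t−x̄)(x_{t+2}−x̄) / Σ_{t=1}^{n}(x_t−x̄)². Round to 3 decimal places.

Mean x̄ = (70 + 68 + 70 + 63 + 71 + 76 + 70 + 78 + 77)/9 = 71.4444
Σ(x_t−x̄)(x_{t+2}−x̄) = (2.0864) + (29.0864) + (0.6420) + (-38.4691) + (0.6420) + (29.8642) + (-8.0247) = 15.8272
Denominator Σ(x_t−x̄)² = 184.2222
r_2 = 15.8272 / 184.2222 = 0.086

0.086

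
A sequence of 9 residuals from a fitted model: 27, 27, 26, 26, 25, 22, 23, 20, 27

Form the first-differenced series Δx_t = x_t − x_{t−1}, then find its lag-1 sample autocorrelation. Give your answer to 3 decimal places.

-0.343

First differences Δx: 0, -1, 0, -1, -3, 1, -3, 7
Mean of differences = 0.0000
Numerator Σ(Δx_t−Δx̄)(Δx_{t+1}−Δx̄) = -24.0000
Denominator Σ(Δx_t−Δx̄)² = 70.0000
r_1(Δx) = -24.0000 / 70.0000 = -0.343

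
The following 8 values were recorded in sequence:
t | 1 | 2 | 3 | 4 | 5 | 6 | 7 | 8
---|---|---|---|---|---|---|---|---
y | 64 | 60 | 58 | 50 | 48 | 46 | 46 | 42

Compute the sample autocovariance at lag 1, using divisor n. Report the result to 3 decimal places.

32.367

Mean ȳ = (64 + 60 + 58 + 50 + 48 + 46 + 46 + 42)/8 = 51.7500
Σ_{t=1}^{7}(y_t−ȳ)(y_{t+1}−ȳ) = 258.9375
γ_1 = 258.9375 / 8 = 32.367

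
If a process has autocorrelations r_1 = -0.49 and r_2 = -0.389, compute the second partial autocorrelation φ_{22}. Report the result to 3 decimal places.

φ_{22} = (r_2 − r_1²) / (1 − r_1²)
r_1² = (-0.49)² = 0.2401
Numerator = -0.389 − 0.2401 = -0.6291; denominator = 1 − 0.2401 = 0.7599
φ_{22} = -0.6291 / 0.7599 = -0.828

-0.828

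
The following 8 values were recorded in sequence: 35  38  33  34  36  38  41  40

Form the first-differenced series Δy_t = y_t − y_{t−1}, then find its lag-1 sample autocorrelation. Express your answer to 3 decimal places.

First differences Δy: 3, -5, 1, 2, 2, 3, -1
Mean of differences = 0.7143
Numerator Σ(Δy_t−Δȳ)(Δy_{t+1}−Δȳ) = -13.6531
Denominator Σ(Δy_t−Δȳ)² = 49.4286
r_1(Δy) = -13.6531 / 49.4286 = -0.276

-0.276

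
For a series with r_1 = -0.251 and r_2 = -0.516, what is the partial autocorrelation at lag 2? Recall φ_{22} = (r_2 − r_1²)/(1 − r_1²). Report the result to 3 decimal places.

φ_{22} = (r_2 − r_1²) / (1 − r_1²)
r_1² = (-0.251)² = 0.063001
Numerator = -0.516 − 0.0630 = -0.5790; denominator = 1 − 0.0630 = 0.9370
φ_{22} = -0.5790 / 0.9370 = -0.618

-0.618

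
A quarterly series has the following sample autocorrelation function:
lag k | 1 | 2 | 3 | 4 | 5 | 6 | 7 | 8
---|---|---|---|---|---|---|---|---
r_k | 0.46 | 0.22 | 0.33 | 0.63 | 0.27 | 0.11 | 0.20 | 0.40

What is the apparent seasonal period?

4

The largest autocorrelation is r_4 = 0.63; the remaining lags stay at or below 0.46. The elevated value at lag 1 (0.46), dropping to 0.22 at lag 2, reflects decaying short-term dependence rather than seasonality.
The dominant spike at lag 4 indicates a seasonal period of 4.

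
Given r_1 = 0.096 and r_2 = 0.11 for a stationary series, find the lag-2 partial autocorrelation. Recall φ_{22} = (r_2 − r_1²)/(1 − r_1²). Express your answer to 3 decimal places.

0.102

φ_{22} = (r_2 − r_1²) / (1 − r_1²)
r_1² = (0.096)² = 0.009216
Numerator = 0.11 − 0.0092 = 0.1008; denominator = 1 − 0.0092 = 0.9908
φ_{22} = 0.1008 / 0.9908 = 0.102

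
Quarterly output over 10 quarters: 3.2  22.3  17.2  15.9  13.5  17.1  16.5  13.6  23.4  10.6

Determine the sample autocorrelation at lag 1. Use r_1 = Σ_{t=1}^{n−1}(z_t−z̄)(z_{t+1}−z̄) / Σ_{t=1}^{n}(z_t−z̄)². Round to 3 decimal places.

-0.426

Mean z̄ = (3.2 + 22.3 + 17.2 + 15.9 + 13.5 + 17.1 + 16.5 + 13.6 + 23.4 + 10.6)/10 = 15.3300
Numerator Σ_{t=1}^{9}(z_t−z̄)(z_{t+1}−z̄) = -126.8139
Denominator Σ(z_t−z̄)² = 297.8810
r_1 = -126.8139 / 297.8810 = -0.426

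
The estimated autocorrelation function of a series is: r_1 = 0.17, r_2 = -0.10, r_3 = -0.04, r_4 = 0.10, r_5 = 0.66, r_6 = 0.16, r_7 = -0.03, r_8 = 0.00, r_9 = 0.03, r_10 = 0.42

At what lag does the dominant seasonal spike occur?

The largest autocorrelation is r_5 = 0.66, with a weaker echo at lag 10 (0.42); the remaining lags stay at or below 0.17.
The dominant spike at lag 5 indicates a seasonal period of 5.

5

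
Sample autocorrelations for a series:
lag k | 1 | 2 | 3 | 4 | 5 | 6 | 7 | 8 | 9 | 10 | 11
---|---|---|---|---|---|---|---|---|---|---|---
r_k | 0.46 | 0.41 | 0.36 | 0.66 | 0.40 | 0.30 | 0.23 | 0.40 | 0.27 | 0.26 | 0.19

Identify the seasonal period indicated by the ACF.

4

The largest autocorrelation is r_4 = 0.66; the remaining lags stay at or below 0.46. The elevated value at lag 1 (0.46), dropping to 0.41 at lag 2, reflects decaying short-term dependence rather than seasonality.
The dominant spike at lag 4 indicates a seasonal period of 4.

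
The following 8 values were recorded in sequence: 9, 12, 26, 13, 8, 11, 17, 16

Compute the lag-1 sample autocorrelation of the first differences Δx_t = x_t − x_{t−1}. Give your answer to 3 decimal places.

First differences Δx: 3, 14, -13, -5, 3, 6, -1
Mean of differences = 1.0000
Numerator Σ(Δx_t−Δx̄)(Δx_{t+1}−Δx̄) = -84.0000
Denominator Σ(Δx_t−Δx̄)² = 438.0000
r_1(Δx) = -84.0000 / 438.0000 = -0.192

-0.192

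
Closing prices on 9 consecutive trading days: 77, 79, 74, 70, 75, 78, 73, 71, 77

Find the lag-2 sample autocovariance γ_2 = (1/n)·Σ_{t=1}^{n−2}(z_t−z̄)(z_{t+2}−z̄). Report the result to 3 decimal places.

Mean z̄ = (77 + 79 + 74 + 70 + 75 + 78 + 73 + 71 + 77)/9 = 74.8889
Σ_{t=1}^{7}(z_t−z̄)(z_{t+2}−z̄) = -53.5802
γ_2 = -53.5802 / 9 = -5.953

-5.953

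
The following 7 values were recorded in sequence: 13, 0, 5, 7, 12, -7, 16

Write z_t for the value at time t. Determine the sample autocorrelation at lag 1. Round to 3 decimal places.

Mean z̄ = (13 + 0 + 5 + 7 + 12 − 7 + 16)/7 = 6.5714
Deviations from mean: 6.4286, -6.5714, -1.5714, 0.4286, 5.4286, -13.5714, 9.4286
Numerator Σ_{t=1}^{6}(z_t−z̄)(z_{t+1}−z̄) = -231.8980
Denominator Σ(z_t−z̄)² = 389.7143
r_1 = -231.8980 / 389.7143 = -0.595

-0.595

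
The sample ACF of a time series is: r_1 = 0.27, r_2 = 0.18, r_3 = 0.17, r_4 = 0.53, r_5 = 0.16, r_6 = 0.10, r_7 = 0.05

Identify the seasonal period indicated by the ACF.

4

The largest autocorrelation is r_4 = 0.53; the remaining lags stay at or below 0.27. The elevated value at lag 1 (0.27), dropping to 0.18 at lag 2, reflects decaying short-term dependence rather than seasonality.
The dominant spike at lag 4 indicates a seasonal period of 4.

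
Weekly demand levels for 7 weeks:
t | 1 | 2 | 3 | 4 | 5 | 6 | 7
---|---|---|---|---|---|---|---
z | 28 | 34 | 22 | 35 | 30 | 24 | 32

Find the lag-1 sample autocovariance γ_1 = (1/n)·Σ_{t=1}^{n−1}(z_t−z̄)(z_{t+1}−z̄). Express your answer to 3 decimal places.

Mean z̄ = (28 + 34 + 22 + 35 + 30 + 24 + 32)/7 = 29.2857
Σ_{t=1}^{6}(z_t−z̄)(z_{t+1}−z̄) = -96.0816
γ_1 = -96.0816 / 7 = -13.726

-13.726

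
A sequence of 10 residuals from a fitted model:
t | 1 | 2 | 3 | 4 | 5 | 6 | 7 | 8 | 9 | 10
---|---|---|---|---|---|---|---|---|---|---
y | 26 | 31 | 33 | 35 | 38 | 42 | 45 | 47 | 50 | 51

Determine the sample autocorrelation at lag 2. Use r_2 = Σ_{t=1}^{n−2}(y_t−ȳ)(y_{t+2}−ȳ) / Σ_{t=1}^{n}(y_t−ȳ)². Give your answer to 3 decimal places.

0.425

Mean ȳ = (26 + 31 + 33 + 35 + 38 + 42 + 45 + 47 + 50 + 51)/10 = 39.8000
Numerator Σ_{t=1}^{8}(y_t−ȳ)(y_{t+2}−ȳ) = 277.9200
Denominator Σ(y_t−ȳ)² = 653.6000
r_2 = 277.9200 / 653.6000 = 0.425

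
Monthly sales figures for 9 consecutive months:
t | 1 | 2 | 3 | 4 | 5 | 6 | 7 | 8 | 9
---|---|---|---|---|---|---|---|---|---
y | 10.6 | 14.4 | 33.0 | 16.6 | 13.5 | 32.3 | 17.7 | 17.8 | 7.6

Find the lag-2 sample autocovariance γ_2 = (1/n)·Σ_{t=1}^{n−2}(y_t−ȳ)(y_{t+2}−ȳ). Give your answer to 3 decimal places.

Mean ȳ = (10.6 + 14.4 + 33.0 + 16.6 + 13.5 + 32.3 + 17.7 + 17.8 + 7.6)/9 = 18.1667
Σ_{t=1}^{7}(y_t−ȳ)(y_{t+2}−ȳ) = -195.7756
γ_2 = -195.7756 / 9 = -21.753

-21.753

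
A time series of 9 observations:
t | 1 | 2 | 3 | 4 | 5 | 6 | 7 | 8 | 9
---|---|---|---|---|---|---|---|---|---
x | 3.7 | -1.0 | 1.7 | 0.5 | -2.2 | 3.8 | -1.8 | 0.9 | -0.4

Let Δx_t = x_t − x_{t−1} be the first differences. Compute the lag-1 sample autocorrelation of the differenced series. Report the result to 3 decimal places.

-0.716

First differences Δx: -4.7, 2.7, -1.2, -2.7, 6.0, -5.6, 2.7, -1.3
Mean of differences = -0.5125
Numerator Σ(Δx_t−Δx̄)(Δx_{t+1}−Δx̄) = -80.4089
Denominator Σ(Δx_t−Δx̄)² = 112.3488
r_1(Δx) = -80.4089 / 112.3488 = -0.716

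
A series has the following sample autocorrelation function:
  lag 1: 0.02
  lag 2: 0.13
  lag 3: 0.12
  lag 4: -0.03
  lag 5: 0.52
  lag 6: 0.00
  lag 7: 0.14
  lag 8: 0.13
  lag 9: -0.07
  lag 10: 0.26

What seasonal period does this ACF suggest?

The largest autocorrelation is r_5 = 0.52, with a weaker echo at lag 10 (0.26); the remaining lags stay at or below 0.14.
The dominant spike at lag 5 indicates a seasonal period of 5.

5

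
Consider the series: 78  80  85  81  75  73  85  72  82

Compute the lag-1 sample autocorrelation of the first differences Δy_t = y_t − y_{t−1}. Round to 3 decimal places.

-0.565

First differences Δy: 2, 5, -4, -6, -2, 12, -13, 10
Mean of differences = 0.5000
Numerator Σ(Δy_t−Δȳ)(Δy_{t+1}−Δȳ) = -280.2500
Denominator Σ(Δy_t−Δȳ)² = 496.0000
r_1(Δy) = -280.2500 / 496.0000 = -0.565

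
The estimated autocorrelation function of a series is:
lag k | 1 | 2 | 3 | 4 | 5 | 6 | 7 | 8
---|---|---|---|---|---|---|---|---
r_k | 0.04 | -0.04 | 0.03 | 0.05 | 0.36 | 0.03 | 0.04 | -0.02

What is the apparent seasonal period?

5

The largest autocorrelation is r_5 = 0.36; the remaining lags stay at or below 0.05.
The dominant spike at lag 5 indicates a seasonal period of 5.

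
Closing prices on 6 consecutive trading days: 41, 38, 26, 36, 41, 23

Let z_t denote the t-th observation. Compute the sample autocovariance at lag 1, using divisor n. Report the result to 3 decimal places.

Mean z̄ = (41 + 38 + 26 + 36 + 41 + 23)/6 = 34.1667
Deviations: 6.8333, 3.8333, -8.1667, 1.8333, 6.8333, -11.1667
Σ_{t=1}^{5}(z_t−z̄)(z_{t+1}−z̄) = -83.8611
γ_1 = -83.8611 / 6 = -13.977

-13.977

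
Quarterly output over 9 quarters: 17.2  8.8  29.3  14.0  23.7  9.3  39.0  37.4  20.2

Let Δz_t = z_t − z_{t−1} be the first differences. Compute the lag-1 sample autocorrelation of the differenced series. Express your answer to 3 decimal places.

First differences Δz: -8.4, 20.5, -15.3, 9.7, -14.4, 29.7, -1.6, -17.2
Mean of differences = 0.3750
Numerator Σ(Δz_t−Δz̄)(Δz_{t+1}−Δz̄) = -1232.4856
Denominator Σ(Δz_t−Δz̄)² = 2205.7150
r_1(Δz) = -1232.4856 / 2205.7150 = -0.559

-0.559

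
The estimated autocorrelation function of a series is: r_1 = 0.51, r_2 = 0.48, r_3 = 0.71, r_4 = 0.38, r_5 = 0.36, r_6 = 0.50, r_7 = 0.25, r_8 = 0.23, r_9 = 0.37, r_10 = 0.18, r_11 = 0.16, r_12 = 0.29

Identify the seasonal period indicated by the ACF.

The largest autocorrelation is r_3 = 0.71; the remaining lags stay at or below 0.51. The elevated value at lag 1 (0.51), dropping to 0.48 at lag 2, reflects decaying short-term dependence rather than seasonality.
The dominant spike at lag 3 indicates a seasonal period of 3.

3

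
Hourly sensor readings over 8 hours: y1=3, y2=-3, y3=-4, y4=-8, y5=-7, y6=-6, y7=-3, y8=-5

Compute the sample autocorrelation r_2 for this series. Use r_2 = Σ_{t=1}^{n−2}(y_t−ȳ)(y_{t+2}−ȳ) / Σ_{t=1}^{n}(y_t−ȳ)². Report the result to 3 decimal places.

Mean ȳ = (3 − 3 − 4 − 8 − 7 − 6 − 3 − 5)/8 = -4.1250
Deviations from mean: 7.1250, 1.1250, 0.1250, -3.8750, -2.8750, -1.8750, 1.1250, -0.8750
Σ(y_t−ȳ)(y_{t+2}−ȳ) = (0.8906) + (-4.3594) + (-0.3594) + (7.2656) + (-3.2344) + (1.6406) = 1.8438
Denominator Σ(y_t−ȳ)² = 80.8750
r_2 = 1.8438 / 80.8750 = 0.023

0.023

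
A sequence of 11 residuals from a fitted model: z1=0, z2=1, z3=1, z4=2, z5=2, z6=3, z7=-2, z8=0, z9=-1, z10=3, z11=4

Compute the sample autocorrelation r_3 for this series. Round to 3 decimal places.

-0.538

Mean z̄ = (0 + 1 + 1 + 2 + 2 + 3 − 2 + 0 − 1 + 3 + 4)/11 = 1.1818
Numerator Σ_{t=1}^{8}(z_t−z̄)(z_{t+3}−z̄) = -18.0992
Denominator Σ(z_t−z̄)² = 33.6364
r_3 = -18.0992 / 33.6364 = -0.538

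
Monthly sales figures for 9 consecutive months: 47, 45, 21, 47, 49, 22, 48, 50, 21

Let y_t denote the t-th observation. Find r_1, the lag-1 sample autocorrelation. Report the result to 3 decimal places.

-0.388

Mean ȳ = (47 + 45 + 21 + 47 + 49 + 22 + 48 + 50 + 21)/9 = 38.8889
Numerator Σ_{t=1}^{8}(y_t−ȳ)(y_{t+1}−ȳ) = -545.0123
Denominator Σ(y_t−ȳ)² = 1402.8889
r_1 = -545.0123 / 1402.8889 = -0.388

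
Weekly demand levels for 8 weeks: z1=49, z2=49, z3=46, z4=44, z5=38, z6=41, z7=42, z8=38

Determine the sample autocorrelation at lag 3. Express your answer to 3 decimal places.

Mean z̄ = (49 + 49 + 46 + 44 + 38 + 41 + 42 + 38)/8 = 43.3750
Deviations from mean: 5.6250, 5.6250, 2.6250, 0.6250, -5.3750, -2.3750, -1.3750, -5.3750
Numerator Σ_{t=1}^{5}(z_t−z̄)(z_{t+3}−z̄) = -4.9219
Denominator Σ(z_t−z̄)² = 135.8750
r_3 = -4.9219 / 135.8750 = -0.036

-0.036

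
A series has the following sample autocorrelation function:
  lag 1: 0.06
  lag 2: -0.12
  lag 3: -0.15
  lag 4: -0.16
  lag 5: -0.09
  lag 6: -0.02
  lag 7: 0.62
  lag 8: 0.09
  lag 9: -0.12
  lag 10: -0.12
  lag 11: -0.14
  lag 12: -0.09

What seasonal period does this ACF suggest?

The largest autocorrelation is r_7 = 0.62; the remaining lags stay at or below 0.09.
The dominant spike at lag 7 indicates a seasonal period of 7.

7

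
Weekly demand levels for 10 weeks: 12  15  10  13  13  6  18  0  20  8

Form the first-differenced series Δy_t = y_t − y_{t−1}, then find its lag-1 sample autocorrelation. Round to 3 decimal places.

-0.842

First differences Δy: 3, -5, 3, 0, -7, 12, -18, 20, -12
Mean of differences = -0.4444
Numerator Σ(Δy_t−Δȳ)(Δy_{t+1}−Δȳ) = -927.9753
Denominator Σ(Δy_t−Δȳ)² = 1102.2222
r_1(Δy) = -927.9753 / 1102.2222 = -0.842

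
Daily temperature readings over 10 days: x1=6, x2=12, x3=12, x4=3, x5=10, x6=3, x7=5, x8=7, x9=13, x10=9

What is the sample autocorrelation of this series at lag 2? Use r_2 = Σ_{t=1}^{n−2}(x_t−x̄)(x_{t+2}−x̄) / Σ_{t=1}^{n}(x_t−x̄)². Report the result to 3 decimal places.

Mean x̄ = (6 + 12 + 12 + 3 + 10 + 3 + 5 + 7 + 13 + 9)/10 = 8.0000
Numerator Σ_{t=1}^{8}(x_t−x̄)(x_{t+2}−x̄) = -12.0000
Denominator Σ(x_t−x̄)² = 126.0000
r_2 = -12.0000 / 126.0000 = -0.095

-0.095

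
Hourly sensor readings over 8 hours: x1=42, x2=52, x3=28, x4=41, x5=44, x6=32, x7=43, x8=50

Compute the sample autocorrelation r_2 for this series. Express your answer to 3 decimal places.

Mean x̄ = (42 + 52 + 28 + 41 + 44 + 32 + 43 + 50)/8 = 41.5000
Deviations from mean: 0.5000, 10.5000, -13.5000, -0.5000, 2.5000, -9.5000, 1.5000, 8.5000
Numerator Σ_{t=1}^{6}(x_t−x̄)(x_{t+2}−x̄) = -118.0000
Denominator Σ(x_t−x̄)² = 464.0000
r_2 = -118.0000 / 464.0000 = -0.254

-0.254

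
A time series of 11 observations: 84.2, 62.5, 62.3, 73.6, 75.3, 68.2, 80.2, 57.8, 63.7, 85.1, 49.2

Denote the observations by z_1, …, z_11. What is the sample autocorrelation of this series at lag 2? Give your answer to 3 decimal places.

Mean z̄ = (84.2 + 62.5 + 62.3 + 73.6 + 75.3 + 68.2 + 80.2 + 57.8 + 63.7 + 85.1 + 49.2)/11 = 69.2818
Numerator Σ_{t=1}^{9}(z_t−z̄)(z_{t+2}−z̄) = -232.4734
Denominator Σ(z_t−z̄)² = 1309.0164
r_2 = -232.4734 / 1309.0164 = -0.178

-0.178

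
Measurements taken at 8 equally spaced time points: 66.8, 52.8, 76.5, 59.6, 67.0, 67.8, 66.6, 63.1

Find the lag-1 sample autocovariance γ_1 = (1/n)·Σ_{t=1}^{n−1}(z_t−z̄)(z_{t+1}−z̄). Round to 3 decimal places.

-28.516

Mean z̄ = (66.8 + 52.8 + 76.5 + 59.6 + 67.0 + 67.8 + 66.6 + 63.1)/8 = 65.0250
Σ_{t=1}^{7}(z_t−z̄)(z_{t+1}−z̄) = -228.1281
γ_1 = -228.1281 / 8 = -28.516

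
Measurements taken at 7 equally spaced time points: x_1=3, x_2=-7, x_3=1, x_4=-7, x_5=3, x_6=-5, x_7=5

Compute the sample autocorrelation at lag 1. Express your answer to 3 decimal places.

Mean x̄ = (3 − 7 + 1 − 7 + 3 − 5 + 5)/7 = -1.0000
Σ(x_t−x̄)(x_{t+1}−x̄) = (-24.0000) + (-12.0000) + (-12.0000) + (-24.0000) + (-16.0000) + (-24.0000) = -112.0000
Denominator Σ(x_t−x̄)² = 160.0000
r_1 = -112.0000 / 160.0000 = -0.700

-0.700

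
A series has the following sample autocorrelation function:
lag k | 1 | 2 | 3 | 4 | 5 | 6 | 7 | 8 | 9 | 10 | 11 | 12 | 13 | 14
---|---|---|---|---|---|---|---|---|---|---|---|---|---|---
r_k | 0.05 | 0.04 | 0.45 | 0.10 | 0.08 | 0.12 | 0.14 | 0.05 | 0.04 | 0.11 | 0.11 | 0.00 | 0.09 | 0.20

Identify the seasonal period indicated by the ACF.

The largest autocorrelation is r_3 = 0.45; the remaining lags stay at or below 0.20.
The dominant spike at lag 3 indicates a seasonal period of 3.

3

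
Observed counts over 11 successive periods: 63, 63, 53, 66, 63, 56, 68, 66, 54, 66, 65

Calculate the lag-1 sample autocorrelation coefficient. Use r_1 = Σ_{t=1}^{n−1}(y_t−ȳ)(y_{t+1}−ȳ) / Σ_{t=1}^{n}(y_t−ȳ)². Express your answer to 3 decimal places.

Mean ȳ = (63 + 63 + 53 + 66 + 63 + 56 + 68 + 66 + 54 + 66 + 65)/11 = 62.0909
Numerator Σ_{t=1}^{10}(y_t−ȳ)(y_{t+1}−ȳ) = -109.7355
Denominator Σ(y_t−ȳ)² = 276.9091
r_1 = -109.7355 / 276.9091 = -0.396

-0.396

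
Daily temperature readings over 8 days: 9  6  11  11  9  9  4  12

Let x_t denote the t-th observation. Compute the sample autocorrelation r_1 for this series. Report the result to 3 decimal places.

-0.344

Mean x̄ = (9 + 6 + 11 + 11 + 9 + 9 + 4 + 12)/8 = 8.8750
Deviations from mean: 0.1250, -2.8750, 2.1250, 2.1250, 0.1250, 0.1250, -4.8750, 3.1250
Numerator Σ_{t=1}^{7}(x_t−x̄)(x_{t+1}−x̄) = -17.5156
Denominator Σ(x_t−x̄)² = 50.8750
r_1 = -17.5156 / 50.8750 = -0.344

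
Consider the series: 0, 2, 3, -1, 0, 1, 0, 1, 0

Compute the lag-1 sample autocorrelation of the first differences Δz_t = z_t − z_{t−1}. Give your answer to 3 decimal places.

-0.308

First differences Δz: 2, 1, -4, 1, 1, -1, 1, -1
Mean of differences = 0.0000
Numerator Σ(Δz_t−Δz̄)(Δz_{t+1}−Δz̄) = -8.0000
Denominator Σ(Δz_t−Δz̄)² = 26.0000
r_1(Δz) = -8.0000 / 26.0000 = -0.308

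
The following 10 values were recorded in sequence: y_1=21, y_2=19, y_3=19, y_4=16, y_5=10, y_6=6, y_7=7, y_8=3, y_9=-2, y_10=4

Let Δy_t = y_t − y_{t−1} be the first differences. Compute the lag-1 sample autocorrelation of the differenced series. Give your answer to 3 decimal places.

First differences Δy: -2, 0, -3, -6, -4, 1, -4, -5, 6
Mean of differences = -1.8889
Numerator Σ(Δy_t−Δȳ)(Δy_{t+1}−Δȳ) = -19.2346
Denominator Σ(Δy_t−Δȳ)² = 110.8889
r_1(Δy) = -19.2346 / 110.8889 = -0.173

-0.173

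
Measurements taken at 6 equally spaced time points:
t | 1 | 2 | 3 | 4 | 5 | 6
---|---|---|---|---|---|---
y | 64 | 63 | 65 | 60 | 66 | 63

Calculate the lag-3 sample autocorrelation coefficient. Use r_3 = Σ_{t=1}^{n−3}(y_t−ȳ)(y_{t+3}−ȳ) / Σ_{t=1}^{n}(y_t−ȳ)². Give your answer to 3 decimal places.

-0.174

Mean ȳ = (64 + 63 + 65 + 60 + 66 + 63)/6 = 63.5000
Deviations from mean: 0.5000, -0.5000, 1.5000, -3.5000, 2.5000, -0.5000
Σ(y_t−ȳ)(y_{t+3}−ȳ) = (-1.7500) + (-1.2500) + (-0.7500) = -3.7500
Denominator Σ(y_t−ȳ)² = 21.5000
r_3 = -3.7500 / 21.5000 = -0.174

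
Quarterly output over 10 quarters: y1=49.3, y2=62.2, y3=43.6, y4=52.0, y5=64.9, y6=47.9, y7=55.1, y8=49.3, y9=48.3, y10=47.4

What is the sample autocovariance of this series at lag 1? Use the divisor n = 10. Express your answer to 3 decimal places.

Mean ȳ = (49.3 + 62.2 + 43.6 + 52.0 + 64.9 + 47.9 + 55.1 + 49.3 + 48.3 + 47.4)/10 = 52.0000
Σ_{t=1}^{9}(y_t−ȳ)(y_{t+1}−ȳ) = -160.1800
γ_1 = -160.1800 / 10 = -16.018

-16.018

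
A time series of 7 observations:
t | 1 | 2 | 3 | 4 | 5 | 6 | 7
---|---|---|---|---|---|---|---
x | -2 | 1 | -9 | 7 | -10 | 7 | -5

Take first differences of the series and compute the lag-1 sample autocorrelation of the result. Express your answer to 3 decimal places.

-0.877

First differences Δx: 3, -10, 16, -17, 17, -12
Mean of differences = -0.5000
Numerator Σ(Δx_t−Δx̄)(Δx_{t+1}−Δx̄) = -952.2500
Denominator Σ(Δx_t−Δx̄)² = 1085.5000
r_1(Δx) = -952.2500 / 1085.5000 = -0.877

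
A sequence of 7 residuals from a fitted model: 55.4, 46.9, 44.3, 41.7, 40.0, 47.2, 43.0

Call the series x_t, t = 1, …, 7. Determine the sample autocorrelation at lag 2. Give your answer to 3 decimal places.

Mean x̄ = (55.4 + 46.9 + 44.3 + 41.7 + 40.0 + 47.2 + 43.0)/7 = 45.5000
Σ(x_t−x̄)(x_{t+2}−x̄) = (-11.8800) + (-5.3200) + (6.6000) + (-6.4600) + (13.7500) = -3.3100
Denominator Σ(x_t−x̄)² = 155.2400
r_2 = -3.3100 / 155.2400 = -0.021

-0.021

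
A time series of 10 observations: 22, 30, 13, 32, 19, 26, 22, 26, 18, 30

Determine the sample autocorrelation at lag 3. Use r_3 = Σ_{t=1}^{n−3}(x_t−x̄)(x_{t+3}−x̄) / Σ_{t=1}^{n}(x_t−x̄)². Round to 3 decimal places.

Mean x̄ = (22 + 30 + 13 + 32 + 19 + 26 + 22 + 26 + 18 + 30)/10 = 23.8000
Σ(x_t−x̄)(x_{t+3}−x̄) = (-14.7600) + (-29.7600) + (-23.7600) + (-14.7600) + (-10.5600) + (-12.7600) + (-11.1600) = -117.5200
Denominator Σ(x_t−x̄)² = 333.6000
r_3 = -117.5200 / 333.6000 = -0.352

-0.352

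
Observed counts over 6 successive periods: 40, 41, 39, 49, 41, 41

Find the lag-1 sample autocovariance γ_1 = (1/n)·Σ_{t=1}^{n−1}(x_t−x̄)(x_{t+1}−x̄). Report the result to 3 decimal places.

Mean x̄ = (40 + 41 + 39 + 49 + 41 + 41)/6 = 41.8333
Σ_{t=1}^{5}(x_t−x̄)(x_{t+1}−x̄) = -21.6944
γ_1 = -21.6944 / 6 = -3.616

-3.616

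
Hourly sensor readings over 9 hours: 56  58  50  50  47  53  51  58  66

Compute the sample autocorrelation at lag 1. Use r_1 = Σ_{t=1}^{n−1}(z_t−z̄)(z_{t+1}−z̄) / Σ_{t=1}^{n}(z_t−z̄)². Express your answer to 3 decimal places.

0.317

Mean z̄ = (56 + 58 + 50 + 50 + 47 + 53 + 51 + 58 + 66)/9 = 54.3333
Numerator Σ_{t=1}^{8}(z_t−z̄)(z_{t+1}−z̄) = 85.5556
Denominator Σ(z_t−z̄)² = 270.0000
r_1 = 85.5556 / 270.0000 = 0.317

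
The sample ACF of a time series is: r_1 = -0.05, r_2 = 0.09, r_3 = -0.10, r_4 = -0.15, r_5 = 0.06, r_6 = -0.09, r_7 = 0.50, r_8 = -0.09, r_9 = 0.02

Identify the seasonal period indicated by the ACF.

The largest autocorrelation is r_7 = 0.50; the remaining lags stay at or below 0.09.
The dominant spike at lag 7 indicates a seasonal period of 7.

7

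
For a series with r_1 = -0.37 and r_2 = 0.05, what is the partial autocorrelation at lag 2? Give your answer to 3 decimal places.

φ_{22} = (r_2 − r_1²) / (1 − r_1²)
r_1² = (-0.37)² = 0.1369
Numerator = 0.05 − 0.1369 = -0.0869; denominator = 1 − 0.1369 = 0.8631
φ_{22} = -0.0869 / 0.8631 = -0.101

-0.101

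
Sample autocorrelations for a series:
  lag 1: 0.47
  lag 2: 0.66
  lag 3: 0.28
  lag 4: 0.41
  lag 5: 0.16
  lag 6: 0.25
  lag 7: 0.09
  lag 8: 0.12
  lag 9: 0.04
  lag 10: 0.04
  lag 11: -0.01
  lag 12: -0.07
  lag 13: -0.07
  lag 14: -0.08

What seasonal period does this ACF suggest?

The largest autocorrelation is r_2 = 0.66; the remaining lags stay at or below 0.47.
The dominant spike at lag 2 indicates a seasonal period of 2.

2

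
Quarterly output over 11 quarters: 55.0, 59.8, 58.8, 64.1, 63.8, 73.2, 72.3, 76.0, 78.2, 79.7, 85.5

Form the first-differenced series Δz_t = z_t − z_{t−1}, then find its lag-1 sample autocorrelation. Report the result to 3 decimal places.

-0.741

First differences Δz: 4.8, -1.0, 5.3, -0.3, 9.4, -0.9, 3.7, 2.2, 1.5, 5.8
Mean of differences = 3.0500
Numerator Σ(Δz_t−Δz̄)(Δz_{t+1}−Δz̄) = -76.1575
Denominator Σ(Δz_t−Δz̄)² = 102.7850
r_1(Δz) = -76.1575 / 102.7850 = -0.741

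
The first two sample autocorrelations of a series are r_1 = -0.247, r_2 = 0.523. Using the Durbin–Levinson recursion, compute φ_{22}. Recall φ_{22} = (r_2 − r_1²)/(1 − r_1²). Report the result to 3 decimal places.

0.492

φ_{22} = (r_2 − r_1²) / (1 − r_1²)
r_1² = (-0.247)² = 0.061009
Numerator = 0.523 − 0.0610 = 0.4620; denominator = 1 − 0.0610 = 0.9390
φ_{22} = 0.4620 / 0.9390 = 0.492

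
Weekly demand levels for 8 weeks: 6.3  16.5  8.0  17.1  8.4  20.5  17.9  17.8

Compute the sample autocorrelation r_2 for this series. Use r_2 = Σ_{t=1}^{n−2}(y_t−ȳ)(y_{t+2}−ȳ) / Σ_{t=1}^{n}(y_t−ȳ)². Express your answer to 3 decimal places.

0.516

Mean ȳ = (6.3 + 16.5 + 8.0 + 17.1 + 8.4 + 20.5 + 17.9 + 17.8)/8 = 14.0625
Numerator Σ_{t=1}^{6}(y_t−ȳ)(y_{t+2}−ȳ) = 110.6772
Denominator Σ(y_t−ȳ)² = 214.3788
r_2 = 110.6772 / 214.3788 = 0.516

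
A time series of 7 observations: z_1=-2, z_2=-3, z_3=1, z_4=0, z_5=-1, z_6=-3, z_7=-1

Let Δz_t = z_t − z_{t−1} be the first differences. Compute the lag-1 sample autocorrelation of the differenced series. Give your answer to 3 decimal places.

-0.336

First differences Δz: -1, 4, -1, -1, -2, 2
Mean of differences = 0.1667
Numerator Σ(Δz_t−Δz̄)(Δz_{t+1}−Δz̄) = -9.0278
Denominator Σ(Δz_t−Δz̄)² = 26.8333
r_1(Δz) = -9.0278 / 26.8333 = -0.336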